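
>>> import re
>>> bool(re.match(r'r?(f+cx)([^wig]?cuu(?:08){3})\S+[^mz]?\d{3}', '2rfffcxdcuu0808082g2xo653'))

Pattern: optionally a literal 'r'; then one or more of a literal 'f', then the literal 'cx' (captured); then optionally any character except [wig], then the literal 'cuu', then the literal '08' repeated 3 times (captured); then one or more of a non-whitespace character, then optionally any character except [mz], then exactly 3 of a digit.
`re.match` only tries the pattern at the start of the string.
Here position 0 doesn't satisfy it, so the call returns None, and `bool(None)` is False.

False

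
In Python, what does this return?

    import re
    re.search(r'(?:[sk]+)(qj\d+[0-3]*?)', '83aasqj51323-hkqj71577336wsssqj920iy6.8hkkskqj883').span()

(4, 12)

This matches one or more of one of [sk] (non-capturing group); then the literal 'qj', then one or more of a digit, then zero or more of a character in [0-3] (lazy) (captured).
`re.search` scans for the first position where the pattern succeeds.
The match spans [4:12] → 'sqj51323'.
Captured: group 1 = 'qj51323'.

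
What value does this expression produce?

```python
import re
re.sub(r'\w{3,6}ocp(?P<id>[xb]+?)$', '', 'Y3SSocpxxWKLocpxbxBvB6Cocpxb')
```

`sub` substitutes '' at each match site.

'Y3SSocpxxWKLocpxb'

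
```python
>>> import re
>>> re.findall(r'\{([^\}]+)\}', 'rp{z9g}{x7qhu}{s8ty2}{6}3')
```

One capturing group, so `findall` returns just the captured substring from each match — 4 in all.

['z9g', 'x7qhu', 's8ty2', '6']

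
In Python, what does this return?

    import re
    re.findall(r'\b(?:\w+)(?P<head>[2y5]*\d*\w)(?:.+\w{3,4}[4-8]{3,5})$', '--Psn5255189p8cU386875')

The pattern matches a word boundary (`\b`, zero-width); then one or more of a word character (non-capturing group); then zero or more of one of [2y5], then zero or more of a digit, then a word character (captured as 'head'); then one or more of any character, then 3 to 4 of a word character, then 3 to 5 of a character in [4-8] (non-capturing group); then anchored at the end.
Matches: at [2:22] match 'Psn5255189p8cU386875', group 1 = 'c'.
One capturing group, so `findall` returns just the captured substring from the one match — 1 in all.

['c']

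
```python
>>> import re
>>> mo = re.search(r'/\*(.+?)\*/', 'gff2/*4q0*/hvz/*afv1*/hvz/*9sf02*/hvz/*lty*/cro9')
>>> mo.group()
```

'/*4q0*/'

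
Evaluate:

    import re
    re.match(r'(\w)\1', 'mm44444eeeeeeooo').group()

`\1` is not a pattern — it's the concrete string captured by group 1, re-applied verbatim.
`match` is anchored at position 0; if the pattern doesn't fit there, it returns None.
The match spans [0:2] → 'mm'.
Captured: group 1 = 'm'.

'mm'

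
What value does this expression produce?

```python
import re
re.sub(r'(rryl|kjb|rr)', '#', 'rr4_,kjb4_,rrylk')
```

'#4_,#4_,#k'

Alternation tries branches left to right and keeps the first one that lets the overall match succeed at that position.
Matches: at [0:2] → 'rr'; at [5:8] → 'kjb'; at [11:15] → 'rryl'.
Every occurrence is swapped for '#'.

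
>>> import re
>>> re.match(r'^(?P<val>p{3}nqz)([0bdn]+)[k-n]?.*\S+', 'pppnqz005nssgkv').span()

(0, 15)

`match` is anchored at position 0; if the pattern doesn't fit there, it returns None.
The match spans [0:15] → 'pppnqz005nssgkv'.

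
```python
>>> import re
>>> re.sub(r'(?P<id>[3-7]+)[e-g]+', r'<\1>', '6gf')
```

Pattern: one or more of a character in [3-7] (captured as 'id'); then one or more of a character in [e-g].
`\1` in the replacement pulls in group 1's text for each match.

'<6>'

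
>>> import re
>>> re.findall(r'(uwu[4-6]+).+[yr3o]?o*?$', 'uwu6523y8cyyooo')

['uwu65']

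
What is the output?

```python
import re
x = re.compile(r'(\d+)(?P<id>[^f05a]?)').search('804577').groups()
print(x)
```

The match spans [0:6] → '804577'.
Captured: group 1 = '804577', group 2 = ''.

('804577', '')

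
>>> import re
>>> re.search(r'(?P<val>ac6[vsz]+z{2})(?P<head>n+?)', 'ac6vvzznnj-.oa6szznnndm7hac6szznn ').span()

Lazy quantifiers expand one character at a time until the remainder of the pattern can match.
The match spans [0:8] → 'ac6vvzzn'.

(0, 8)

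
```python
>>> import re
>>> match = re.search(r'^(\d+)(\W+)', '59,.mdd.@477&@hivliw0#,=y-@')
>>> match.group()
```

This matches anchored at the start of the string; then one or more of a digit (captured); then one or more of a non-word character (captured).
`search` walks the string left to right and returns the first match it finds.
The match spans [0:4] → '59,.'.
Captured: group 1 = '59', group 2 = ',.'.

'59,.'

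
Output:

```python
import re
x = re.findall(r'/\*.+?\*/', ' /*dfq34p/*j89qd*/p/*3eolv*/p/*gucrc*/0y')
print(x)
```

['/*dfq34p/*j89qd*/', '/*3eolv*/', '/*gucrc*/']

Lazy quantifiers expand one character at a time until the remainder of the pattern can match.
With no groups in the pattern, `findall` gives back each whole match — 3 here.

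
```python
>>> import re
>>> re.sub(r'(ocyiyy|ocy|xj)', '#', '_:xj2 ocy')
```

`sub` substitutes '#' at each match site.

'_:#2 #'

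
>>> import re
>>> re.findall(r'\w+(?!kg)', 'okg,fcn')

A negative assertion filters positions out without eating any characters.
With no groups in the pattern, `findall` gives back each whole match — 2 here.

['okg', 'fcn']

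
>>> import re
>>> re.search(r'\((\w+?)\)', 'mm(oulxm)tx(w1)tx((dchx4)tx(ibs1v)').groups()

Unlike `match`, `search` isn't anchored — it looks for the pattern anywhere in the string.
The match spans [2:9] → '(oulxm)'.
Captured: group 1 = 'oulxm'.

('oulxm',)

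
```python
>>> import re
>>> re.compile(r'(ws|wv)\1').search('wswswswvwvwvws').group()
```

`\1` is not a pattern — it's the concrete string captured by group 1, re-applied verbatim.
`re.search` tries every starting position until one works.
The match spans [0:4] → 'wsws'.
Captured: group 1 = 'ws'.

'wsws'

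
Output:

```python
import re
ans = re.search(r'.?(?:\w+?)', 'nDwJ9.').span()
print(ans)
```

(0, 2)

Pattern: optionally any character; then one or more of a word character (lazy) (non-capturing group).
A non-greedy quantifier consumes as few characters as it can — just enough that the remainder of the pattern still matches from where it stops; whatever follows it matches normally.
`search` walks the string left to right and returns the first match it finds.
The match spans [0:2] → 'nD'.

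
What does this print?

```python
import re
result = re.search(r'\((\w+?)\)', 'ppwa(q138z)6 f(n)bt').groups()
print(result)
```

('q138z',)

The match spans [4:11] → '(q138z)'.
Captured: group 1 = 'q138z'.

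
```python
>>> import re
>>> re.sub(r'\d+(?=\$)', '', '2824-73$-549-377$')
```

The lookaround is zero-width — it requires the adjacent text to match without consuming it, so the asserted text isn't part of the match.
`sub` substitutes '' at each match site.

'2824-$-549-$'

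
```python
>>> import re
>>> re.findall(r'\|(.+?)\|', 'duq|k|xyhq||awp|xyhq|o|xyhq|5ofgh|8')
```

['k', '|awp', 'o', '5ofgh']

With the lazy modifier that quantifier settles for the fewest repetitions that let the rest of the pattern succeed (the atoms after it are unaffected and can still be greedy).
Scanning left to right: at [3:6] match '|k|', group 1 = 'k'; at [10:16] match '||awp|', group 1 = '|awp'; at [20:23] match '|o|', group 1 = 'o'; at [27:34] match '|5ofgh|', group 1 = '5ofgh'.
One capturing group, so `findall` returns just the captured substring from each match — 4 in all.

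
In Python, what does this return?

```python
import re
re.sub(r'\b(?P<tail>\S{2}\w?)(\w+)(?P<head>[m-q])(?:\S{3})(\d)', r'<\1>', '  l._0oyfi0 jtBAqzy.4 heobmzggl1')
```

'  <l._> <jtB> heobmzggl1'

This matches a word boundary (`\b`, zero-width); then exactly 2 of a non-whitespace character, then optionally a word character (captured as 'tail'); then one or more of a word character (captured); then a character in [m-q] (captured as 'head'); then exactly 3 of a non-whitespace character (non-capturing group); then a digit (captured).
Each match is replaced using the text its own group 1 captured.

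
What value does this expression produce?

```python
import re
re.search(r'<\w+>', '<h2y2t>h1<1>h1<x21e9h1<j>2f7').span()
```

(0, 7)

`re.search` scans for the first position where the pattern succeeds.
The match spans [0:7] → '<h2y2t>'.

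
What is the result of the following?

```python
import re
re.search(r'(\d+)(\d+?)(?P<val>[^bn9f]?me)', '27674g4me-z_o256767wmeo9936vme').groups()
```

('25676', '7', 'wme')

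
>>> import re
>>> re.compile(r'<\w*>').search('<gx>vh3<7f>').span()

Unlike `match`, `search` isn't anchored — it looks for the pattern anywhere in the string.
The match spans [0:4] → '<gx>'.

(0, 4)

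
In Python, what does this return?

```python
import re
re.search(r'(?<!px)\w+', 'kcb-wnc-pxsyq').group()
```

The negative lookaround is zero-width — it rules out positions where the adjacent text would match, without consuming anything.
The match spans [0:3] → 'kcb'.

'kcb'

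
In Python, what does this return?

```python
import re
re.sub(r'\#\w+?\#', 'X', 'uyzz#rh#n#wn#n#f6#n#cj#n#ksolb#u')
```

Matches: at [4:8] → '#rh#'; at [9:13] → '#wn#'; at [14:18] → '#f6#'; at [19:23] → '#cj#'; at [24:31] → '#ksolb#'.
Each match is replaced by 'X'.

'uyzzXnXnXnXnXu'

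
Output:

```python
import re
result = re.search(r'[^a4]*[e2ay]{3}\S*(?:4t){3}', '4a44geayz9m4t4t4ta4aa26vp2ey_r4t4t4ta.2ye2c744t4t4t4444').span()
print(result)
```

(4, 51)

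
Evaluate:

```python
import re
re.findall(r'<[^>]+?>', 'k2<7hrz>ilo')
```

['<7hrz>']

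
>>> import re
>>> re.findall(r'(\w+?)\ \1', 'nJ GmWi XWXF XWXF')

['XWXF']

`\1` is not a pattern — it's the concrete string captured by group 1, re-applied verbatim.
Matches: at [8:17] match 'XWXF XWXF', group 1 = 'XWXF'.
One capturing group, so `findall` returns just the captured substring from the one match — 1 in all.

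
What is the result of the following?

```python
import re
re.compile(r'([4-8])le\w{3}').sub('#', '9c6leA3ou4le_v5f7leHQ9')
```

This matches a character in [4-8] (captured); then the literal 'le', then exactly 3 of a word character.
`sub` substitutes '#' at each match site.

'9c#u#f#'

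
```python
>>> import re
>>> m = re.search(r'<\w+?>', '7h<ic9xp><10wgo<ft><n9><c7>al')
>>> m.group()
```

'<ic9xp>'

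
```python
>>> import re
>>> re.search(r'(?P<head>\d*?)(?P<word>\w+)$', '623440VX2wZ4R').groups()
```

('', '623440VX2wZ4R')

This matches zero or more of a digit (lazy) (captured as 'head'); then one or more of a word character (captured as 'word'); then anchored at the end.
A `+?`/`*?`/`{m,n}?` starts at its minimum and grows only as far as needed for what follows to match.
`search` walks the string left to right and returns the first match it finds.
The match spans [0:13] → '623440VX2wZ4R'.
Captured: group 1 = '', group 2 = '623440VX2wZ4R'.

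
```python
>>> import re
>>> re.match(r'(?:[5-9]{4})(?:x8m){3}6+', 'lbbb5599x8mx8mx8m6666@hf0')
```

This matches exactly 4 of a character in [5-9] (non-capturing group); then the literal 'x8m' repeated 3 times, then one or more of the literal '6'.
With `match`, the pattern is implicitly anchored at the beginning.
Here the pattern fails at index 0, so the call returns None.

None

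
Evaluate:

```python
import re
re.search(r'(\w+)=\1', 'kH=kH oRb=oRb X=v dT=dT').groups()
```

('kH',)

After group 1 captures some text, `\1` only succeeds where that same text appears again.
`re.search` tries every starting position until one works.
The match spans [0:5] → 'kH=kH'.
Captured: group 1 = 'kH'.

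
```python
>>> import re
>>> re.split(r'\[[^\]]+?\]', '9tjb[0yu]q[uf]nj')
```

['9tjb', 'q', 'nj']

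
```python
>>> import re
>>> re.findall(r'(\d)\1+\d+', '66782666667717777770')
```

After group 1 captures some text, `\1` only succeeds where that same text appears again.
Matches: at [0:20] match '66782666667717777770', group 1 = '6'.
One capturing group, so `findall` returns just the captured substring from the one match — 1 in all.

['6']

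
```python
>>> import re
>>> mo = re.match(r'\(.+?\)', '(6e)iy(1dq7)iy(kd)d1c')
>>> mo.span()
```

(0, 4)

`re.match` won't scan ahead — the pattern has to work from the very first character.
The match spans [0:4] → '(6e)'.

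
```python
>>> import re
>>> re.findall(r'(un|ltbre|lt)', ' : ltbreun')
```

`|` is ordered: at each position the engine commits to the first alternative that works.
Matches: at [3:8] match 'ltbre', group 1 = 'ltbre'; at [8:10] match 'un', group 1 = 'un'.
With a single group, `findall` returns only what that group captured — 2 items.

['ltbre', 'un']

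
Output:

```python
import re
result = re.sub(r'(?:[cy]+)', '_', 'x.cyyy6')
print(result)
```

x._6

Pattern: one or more of one of [cy] (non-capturing group).
Matches: at [2:6] → 'cyyy'.
`sub` substitutes '_' at each match site.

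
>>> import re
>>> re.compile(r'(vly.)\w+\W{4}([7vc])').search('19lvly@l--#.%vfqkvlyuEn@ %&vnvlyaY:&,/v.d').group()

'vlyuEn@ %&v'

The pattern matches the literal 'vly', then any character (captured); then one or more of a word character, then exactly 4 of a non-word character; then one of [7vc] (captured).
`re.search` tries every starting position until one works.
The match spans [17:28] → 'vlyuEn@ %&v'.
Captured: group 1 = 'vlyu', group 2 = 'v'.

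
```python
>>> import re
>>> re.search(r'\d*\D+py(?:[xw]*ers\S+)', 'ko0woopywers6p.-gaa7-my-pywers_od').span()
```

This matches zero or more of a digit, then one or more of a non-digit, then the literal 'py'; then zero or more of one of [xw], then the literal 'ers', then one or more of a non-whitespace character (non-capturing group).
The match spans [2:33] → '0woopywers6p.-gaa7-my-pywers_od'.

(2, 33)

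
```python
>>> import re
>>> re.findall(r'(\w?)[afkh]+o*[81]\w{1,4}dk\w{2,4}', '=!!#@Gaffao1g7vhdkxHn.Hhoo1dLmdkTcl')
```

['G', 'H']

The pattern matches optionally a word character (captured); then one or more of one of [afkh], then zero or more of the literal 'o', then one of [81]; then 1 to 4 of a word character, then the literal 'dk', then 2 to 4 of a word character.
Scanning left to right: at [5:21] match 'Gaffao1g7vhdkxHn', group 1 = 'G'; at [22:35] match 'Hhoo1dLmdkTcl', group 1 = 'H'.
`findall` collects group 1 from each match (2 total).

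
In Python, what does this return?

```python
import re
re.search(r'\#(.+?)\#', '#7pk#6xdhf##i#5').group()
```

'#7pk#'

Lazy quantifiers expand one character at a time until the remainder of the pattern can match.
`search` walks the string left to right and returns the first match it finds.
The match spans [0:5] → '#7pk#'.
Captured: group 1 = '7pk'.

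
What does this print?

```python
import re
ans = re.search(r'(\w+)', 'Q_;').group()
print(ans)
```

Q_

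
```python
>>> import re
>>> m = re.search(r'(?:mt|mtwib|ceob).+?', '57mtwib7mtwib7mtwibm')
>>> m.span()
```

Alternation isn't longest-match — the leftmost alternative that fits at this position is chosen.
`re.search` tries every starting position until one works.
The match spans [2:5] → 'mtw'.

(2, 5)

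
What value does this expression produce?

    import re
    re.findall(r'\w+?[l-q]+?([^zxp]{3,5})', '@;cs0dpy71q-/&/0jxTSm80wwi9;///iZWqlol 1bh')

['y71q-', '80wwi', 'lol 1']

The `?` after the quantifier makes it lazy — it takes as little as possible before letting the rest of the pattern try.
`findall` collects group 1 from each match (3 total).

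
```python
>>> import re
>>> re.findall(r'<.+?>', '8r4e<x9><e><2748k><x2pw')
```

Since nothing is captured, `findall` lists the 3 matched substrings directly.

['<x9>', '<e>', '<2748k>']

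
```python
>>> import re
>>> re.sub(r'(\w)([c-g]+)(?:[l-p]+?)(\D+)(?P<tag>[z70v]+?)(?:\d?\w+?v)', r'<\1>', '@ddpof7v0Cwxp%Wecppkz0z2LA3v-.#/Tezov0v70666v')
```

'@ddpof7v0Cwxp%<W>-.#/Tezov0v70666v'

Each match is replaced using the text its own group 1 captured.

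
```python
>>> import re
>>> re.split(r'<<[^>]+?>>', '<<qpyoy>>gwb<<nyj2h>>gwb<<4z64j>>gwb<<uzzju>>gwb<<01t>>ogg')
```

Matches to split on: at [0:9] → '<<qpyoy>>'; at [12:21] → '<<nyj2h>>'; at [24:33] → '<<4z64j>>'; at [36:45] → '<<uzzju>>'; at [48:55] → '<<01t>>'.
Splitting on the pattern gives 6 pieces.

['', 'gwb', 'gwb', 'gwb', 'gwb', 'ogg']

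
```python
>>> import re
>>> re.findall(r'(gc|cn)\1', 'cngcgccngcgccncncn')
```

`\1` is not a pattern — it's the concrete string captured by group 1, re-applied verbatim.
With a single group, `findall` returns only what that group captured — 3 items.

['gc', 'gc', 'cn']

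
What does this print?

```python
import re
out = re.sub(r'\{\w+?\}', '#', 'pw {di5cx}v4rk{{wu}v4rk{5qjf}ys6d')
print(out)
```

pw #v4rk{#v4rk#ys6d

`sub` substitutes '#' at each match site.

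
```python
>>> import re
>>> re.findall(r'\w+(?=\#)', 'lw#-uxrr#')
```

['lw', 'uxrr']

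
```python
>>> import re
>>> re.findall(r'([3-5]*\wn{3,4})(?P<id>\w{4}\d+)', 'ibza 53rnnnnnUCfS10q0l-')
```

[('nnnnn', 'UCfS10')]

2 groups means the one result is a tuple of 2 captured strings — 1 here.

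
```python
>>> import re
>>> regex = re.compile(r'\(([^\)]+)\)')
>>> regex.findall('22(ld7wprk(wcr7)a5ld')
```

['ld7wprk(wcr7']

`findall` collects group 1 from the one match (1 total).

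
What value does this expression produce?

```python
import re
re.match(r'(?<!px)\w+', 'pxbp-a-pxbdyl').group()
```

'pxbp'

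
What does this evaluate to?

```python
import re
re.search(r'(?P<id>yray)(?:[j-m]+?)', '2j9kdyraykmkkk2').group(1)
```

This matches the literal 'yra', then a literal 'y' (captured as 'id'); then one or more of a character in [j-m] (lazy) (non-capturing group).
`search` walks the string left to right and returns the first match it finds.
The match spans [5:10] → 'yrayk'.
Captured: group 1 = 'yray'.

'yray'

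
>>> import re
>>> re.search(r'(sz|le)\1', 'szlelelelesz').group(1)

'le'

A backreference is literal: `\1` must see the identical characters the first group matched.
`search` walks the string left to right and returns the first match it finds.
The match spans [2:6] → 'lele'.
Captured: group 1 = 'le'.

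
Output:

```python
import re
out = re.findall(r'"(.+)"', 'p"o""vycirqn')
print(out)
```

['o"']

One capturing group, so `findall` returns just the captured substring from the one match — 1 in all.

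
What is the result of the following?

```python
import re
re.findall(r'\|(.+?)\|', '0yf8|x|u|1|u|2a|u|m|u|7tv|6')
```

The `?` after the quantifier makes it lazy — it takes as little as possible before letting the rest of the pattern try.
`findall` collects group 1 from each match (5 total).

['x', '1', '2a', 'm', '7tv']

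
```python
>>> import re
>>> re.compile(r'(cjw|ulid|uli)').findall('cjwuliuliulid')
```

['cjw', 'uli', 'uli', 'ulid']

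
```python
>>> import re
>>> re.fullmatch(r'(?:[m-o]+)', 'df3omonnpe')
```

None

`re.fullmatch` requires the pattern to consume the entire string.
Here the pattern can't cover the whole string, so the call returns None.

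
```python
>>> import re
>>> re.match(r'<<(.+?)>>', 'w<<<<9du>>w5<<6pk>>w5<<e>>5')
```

`re.match` won't scan ahead — the pattern has to work from the very first character.
Here the pattern fails at index 0, so the call returns None.

None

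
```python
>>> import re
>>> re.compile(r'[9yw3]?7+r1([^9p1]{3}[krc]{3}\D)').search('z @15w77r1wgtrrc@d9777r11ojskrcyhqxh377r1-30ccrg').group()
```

Pattern: optionally one of [9yw3], then one or more of a literal '7', then the literal 'r1'; then exactly 3 of any character except [9p1], then exactly 3 of one of [krc], then a non-digit (captured).
`re.search` tries every starting position until one works.
The match spans [5:17] → 'w77r1wgtrrc@'.
Captured: group 1 = 'wgtrrc@'.

'w77r1wgtrrc@'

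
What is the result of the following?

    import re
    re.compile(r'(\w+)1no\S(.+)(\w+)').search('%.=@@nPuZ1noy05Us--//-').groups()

('nPuZ', '05U', 's')

This matches one or more of a word character (captured); then the literal '1no', then a non-whitespace character; then one or more of any character (captured); then one or more of a word character (captured).
`re.search` tries every starting position until one works.
The match spans [5:17] → 'nPuZ1noy05Us'.
Captured: group 1 = 'nPuZ', group 2 = '05U', group 3 = 's'.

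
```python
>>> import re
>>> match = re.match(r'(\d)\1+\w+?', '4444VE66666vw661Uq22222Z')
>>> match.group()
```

'4444V'

With `match`, the pattern is implicitly anchored at the beginning.
The match spans [0:5] → '4444V'.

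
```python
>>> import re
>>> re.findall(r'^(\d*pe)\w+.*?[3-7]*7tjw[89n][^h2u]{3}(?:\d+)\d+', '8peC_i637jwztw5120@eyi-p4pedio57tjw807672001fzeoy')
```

['8pe']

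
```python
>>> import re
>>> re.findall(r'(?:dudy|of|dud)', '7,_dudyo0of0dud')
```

['dudy', 'of', 'dud']

Alternation tries branches left to right and keeps the first one that lets the overall match succeed at that position.
Scanning left to right: at [3:7] → 'dudy'; at [9:11] → 'of'; at [12:15] → 'dud'.
No capturing groups, so `findall` returns the 3 full match strings.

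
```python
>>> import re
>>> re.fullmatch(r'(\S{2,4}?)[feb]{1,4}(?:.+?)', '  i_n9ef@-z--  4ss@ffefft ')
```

None

Pattern: 2 to 4 of a non-whitespace character (lazy) (captured); then 1 to 4 of one of [feb]; then one or more of any character (lazy) (non-capturing group).
`re.fullmatch` requires the pattern to consume the entire string.
Here there's no way to consume every character, so the call returns None.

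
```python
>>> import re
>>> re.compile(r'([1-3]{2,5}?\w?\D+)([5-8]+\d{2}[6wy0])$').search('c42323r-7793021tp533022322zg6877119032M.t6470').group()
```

'32M.t6470'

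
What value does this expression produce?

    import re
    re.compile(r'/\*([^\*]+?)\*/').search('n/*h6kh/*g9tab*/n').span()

The match spans [7:16] → '/*g9tab*/'.

(7, 16)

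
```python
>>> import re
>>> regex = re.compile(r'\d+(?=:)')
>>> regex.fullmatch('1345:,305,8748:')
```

None

The lookaround is zero-width — it requires the adjacent text to match without consuming it, so the asserted text isn't part of the match.
`re.fullmatch` requires the pattern to consume the entire string.
Here the string isn't matched end-to-end, so the call returns None.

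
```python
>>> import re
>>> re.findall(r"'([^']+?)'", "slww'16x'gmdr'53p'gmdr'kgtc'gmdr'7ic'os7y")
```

Matches: at [4:9] match "'16x'", group 1 = '16x'; at [13:18] match "'53p'", group 1 = '53p'; at [22:28] match "'kgtc'", group 1 = 'kgtc'; at [32:37] match "'7ic'", group 1 = '7ic'.
Because there's exactly one group, `findall` drops the full match and keeps group 1 from each hit.

['16x', '53p', 'kgtc', '7ic']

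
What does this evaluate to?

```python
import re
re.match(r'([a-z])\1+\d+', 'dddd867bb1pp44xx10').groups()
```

The match spans [0:7] → 'dddd867'.
Captured: group 1 = 'd'.

('d',)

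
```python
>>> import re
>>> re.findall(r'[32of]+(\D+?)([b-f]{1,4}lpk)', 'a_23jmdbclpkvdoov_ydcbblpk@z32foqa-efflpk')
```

Because the quantifier is non-greedy, it stops expanding at the earliest point where the rest of the pattern can succeed.
With 2 capturing groups, `findall` returns a 2-tuple per match.

[('jm', 'dbclpk'), ('v_y', 'dcbblpk'), ('qa-', 'efflpk')]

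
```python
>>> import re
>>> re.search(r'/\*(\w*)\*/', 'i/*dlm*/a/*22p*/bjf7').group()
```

The match spans [1:8] → '/*dlm*/'.

'/*dlm*/'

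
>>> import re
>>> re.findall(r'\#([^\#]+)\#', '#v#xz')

['v']

Scanning left to right: at [0:3] match '#v#', group 1 = 'v'.
Because there's exactly one group, `findall` drops the full match and keeps group 1 from the one hit.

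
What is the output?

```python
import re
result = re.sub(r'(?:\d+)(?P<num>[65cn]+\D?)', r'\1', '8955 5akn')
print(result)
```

5 5akn

Pattern: one or more of a digit (non-capturing group); then one or more of one of [65cn], then optionally a non-digit (captured as 'num').
Matches: at [0:5] → '8955 '.
Each match is replaced using the text its own group 1 captured.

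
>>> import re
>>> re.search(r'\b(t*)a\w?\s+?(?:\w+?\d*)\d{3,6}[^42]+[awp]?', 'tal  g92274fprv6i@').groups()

('t',)

The match spans [0:18] → 'tal  g92274fprv6i@'.
Captured: group 1 = 't'.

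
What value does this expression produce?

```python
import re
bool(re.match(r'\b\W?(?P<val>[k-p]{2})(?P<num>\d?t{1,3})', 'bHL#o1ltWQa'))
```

False

`re.match` won't scan ahead — the pattern has to work from the very first character.
Here the pattern fails at index 0, so the call returns None, and `bool(None)` is False.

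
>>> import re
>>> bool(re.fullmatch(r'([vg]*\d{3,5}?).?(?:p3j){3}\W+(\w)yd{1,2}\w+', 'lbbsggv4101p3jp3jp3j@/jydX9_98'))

False

`re.fullmatch` requires the pattern to consume the entire string.
Here there's no way to consume every character, so the call returns None, and `bool(None)` is False.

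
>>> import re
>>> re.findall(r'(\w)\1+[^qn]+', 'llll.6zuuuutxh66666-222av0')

['l']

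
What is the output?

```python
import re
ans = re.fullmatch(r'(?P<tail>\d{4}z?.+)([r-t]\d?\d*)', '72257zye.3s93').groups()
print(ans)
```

Pattern: exactly 4 of a digit, then optionally the literal 'z', then one or more of any character (captured as 'tail'); then a character in [r-t], then optionally a digit, then zero or more of a digit (captured).
`re.fullmatch` is like wrapping the pattern in `^…$` (in single-line mode).
The match spans [0:13] → '72257zye.3s93'.
Captured: group 1 = '72257zye.3', group 2 = 's93'.

('72257zye.3', 's93')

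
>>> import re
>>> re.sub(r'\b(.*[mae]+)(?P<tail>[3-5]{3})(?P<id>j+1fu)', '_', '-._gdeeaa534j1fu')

Pattern: a word boundary (`\b`, zero-width); then zero or more of any character, then one or more of one of [mae] (captured); then exactly 3 of a character in [3-5] (captured as 'tail'); then one or more of the literal 'j', then the literal '1fu' (captured as 'id').
`sub` substitutes '_' at each match site.

'-._'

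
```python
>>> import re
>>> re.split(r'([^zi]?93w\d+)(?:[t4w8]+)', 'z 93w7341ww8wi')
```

['z', ' 93w7341', 'i']

Pattern: optionally any character except [zi], then the literal '93w', then one or more of a digit (captured); then one or more of one of [t4w8] (non-capturing group).
Matches to split on: at [1:13] → ' 93w7341ww8w'.
With a capturing group present, the delimiter's captured portion is kept in the result list.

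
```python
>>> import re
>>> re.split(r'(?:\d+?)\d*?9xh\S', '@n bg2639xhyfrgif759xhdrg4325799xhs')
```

This matches one or more of a digit (lazy) (non-capturing group); then zero or more of a digit (lazy), then the literal '9xh', then a non-whitespace character.
Matches to split on: at [5:12] → '2639xhy'; at [17:23] → '759xhd'; at [25:35] → '4325799xhs'.
The string is cut at each match, leaving 4 pieces.

['@n bg', 'frgif', 'rg', '']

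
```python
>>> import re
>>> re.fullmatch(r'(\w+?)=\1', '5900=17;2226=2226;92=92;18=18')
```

None

`\1` has to match the exact text group 1 already captured.
`fullmatch` succeeds only if the pattern covers the string from start to end.
Here the pattern can't cover the whole string, so the call returns None.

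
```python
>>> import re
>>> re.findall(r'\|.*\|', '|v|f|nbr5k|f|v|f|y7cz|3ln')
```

Since nothing is captured, `findall` lists the 1 matched substring directly.

['|v|f|nbr5k|f|v|f|y7cz|']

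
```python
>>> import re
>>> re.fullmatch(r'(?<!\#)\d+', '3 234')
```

None

A negative assertion filters positions out without eating any characters.
For `fullmatch`, every character of the input must be accounted for by the pattern.
Here there's no way to consume every character, so the call returns None.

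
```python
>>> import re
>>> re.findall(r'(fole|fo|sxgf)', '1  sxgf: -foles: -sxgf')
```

Branches in `(...|...)` are attempted left-to-right; the first branch that allows the whole pattern to succeed is taken.
Scanning left to right: at [3:7] match 'sxgf', group 1 = 'sxgf'; at [10:14] match 'fole', group 1 = 'fole'; at [18:22] match 'sxgf', group 1 = 'sxgf'.
Because there's exactly one group, `findall` drops the full match and keeps group 1 from each hit.

['sxgf', 'fole', 'sxgf']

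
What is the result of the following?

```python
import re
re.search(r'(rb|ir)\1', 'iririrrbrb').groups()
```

After group 1 captures some text, `\1` only succeeds where that same text appears again.
`search` walks the string left to right and returns the first match it finds.
The match spans [0:4] → 'irir'.
Captured: group 1 = 'ir'.

('ir',)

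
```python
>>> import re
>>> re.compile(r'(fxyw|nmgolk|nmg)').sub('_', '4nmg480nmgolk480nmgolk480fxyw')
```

'4_480_480_480_'

Alternation tries branches left to right and keeps the first one that lets the overall match succeed at that position.
`sub` substitutes '_' at each match site.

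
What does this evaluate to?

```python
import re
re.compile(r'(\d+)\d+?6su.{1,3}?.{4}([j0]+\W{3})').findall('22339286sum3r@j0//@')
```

The pattern matches one or more of a digit (captured); then one or more of a digit (lazy); then the literal '6su', then 1 to 3 of any character (lazy), then exactly 4 of any character; then one or more of one of [j0], then exactly 3 of a non-word character (captured).
Matches: at [0:19] match '22339286sum3r@j0//@', groups = ('223392', '0//@').
With 2 capturing groups, `findall` returns a 2-tuple per match.

[('223392', '0//@')]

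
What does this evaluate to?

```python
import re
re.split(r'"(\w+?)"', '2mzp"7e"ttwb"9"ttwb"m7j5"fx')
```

Matches to split on: at [4:8] → '"7e"'; at [12:15] → '"9"'; at [19:25] → '"m7j5"'.
With a capturing group present, the delimiter's captured portion is kept in the result list.

['2mzp', '7e', 'ttwb', '9', 'ttwb', 'm7j5', 'fx']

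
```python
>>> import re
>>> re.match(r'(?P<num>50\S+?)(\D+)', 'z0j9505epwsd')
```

The pattern matches the literal '50', then one or more of a non-whitespace character (lazy) (captured as 'num'); then one or more of a non-digit (captured).
`match` is anchored at position 0; if the pattern doesn't fit there, it returns None.
Here the string doesn't start with a match, so the call returns None.

None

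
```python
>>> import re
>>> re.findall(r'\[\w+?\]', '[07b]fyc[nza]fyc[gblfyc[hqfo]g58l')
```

['[07b]', '[nza]', '[hqfo]']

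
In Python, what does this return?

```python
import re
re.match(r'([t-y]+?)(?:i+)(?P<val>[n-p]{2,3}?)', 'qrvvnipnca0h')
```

None

Pattern: one or more of a character in [t-y] (lazy) (captured); then one or more of a literal 'i' (non-capturing group); then 2 to 3 of a character in [n-p] (lazy) (captured as 'val').
`re.match` only tries the pattern at the start of the string.
Here the string doesn't start with a match, so the call returns None.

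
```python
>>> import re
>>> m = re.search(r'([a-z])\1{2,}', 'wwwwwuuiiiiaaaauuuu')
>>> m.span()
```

The backreference `\1` re-matches whatever the first group consumed, character for character.
`re.search` scans for the first position where the pattern succeeds.
The match spans [0:5] → 'wwwww'.
Captured: group 1 = 'w'.

(0, 5)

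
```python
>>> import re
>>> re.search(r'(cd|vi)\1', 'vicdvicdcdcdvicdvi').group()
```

A backreference is literal: `\1` must see the identical characters the first group matched.
Unlike `match`, `search` isn't anchored — it looks for the pattern anywhere in the string.
The match spans [6:10] → 'cdcd'.
Captured: group 1 = 'cd'.

'cdcd'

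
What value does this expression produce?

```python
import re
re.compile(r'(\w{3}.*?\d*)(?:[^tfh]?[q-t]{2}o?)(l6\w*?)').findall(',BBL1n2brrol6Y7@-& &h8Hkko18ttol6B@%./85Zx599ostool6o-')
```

[('BBL1n2', 'l6'), ('h8Hkko18', 'l6')]

The pattern matches exactly 3 of a word character, then zero or more of any character (lazy), then zero or more of a digit (captured); then optionally any character except [tfh], then exactly 2 of a character in [q-t], then optionally a literal 'o' (non-capturing group); then the literal 'l6', then zero or more of a word character (lazy) (captured).
A `+?`/`*?`/`{m,n}?` starts at its minimum and grows only as far as needed for what follows to match.
Matches: at [1:13] match 'BBL1n2brrol6', groups = ('BBL1n2', 'l6'); at [20:33] match 'h8Hkko18ttol6', groups = ('h8Hkko18', 'l6').
2 groups means each result is a tuple of 2 captured strings — 2 here.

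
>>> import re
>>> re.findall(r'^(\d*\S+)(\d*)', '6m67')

[('6m67', '')]

2 groups means the one result is a tuple of 2 captured strings — 1 here.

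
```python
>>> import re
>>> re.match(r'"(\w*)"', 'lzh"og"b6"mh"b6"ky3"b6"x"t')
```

`re.match` only tries the pattern at the start of the string.
Here the string doesn't start with a match, so the call returns None.

None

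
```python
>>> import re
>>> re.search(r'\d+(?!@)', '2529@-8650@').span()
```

(0, 3)

Because the assertion is negative and zero-width, positions next to the forbidden text are skipped.
`search` walks the string left to right and returns the first match it finds.
The match spans [0:3] → '252'.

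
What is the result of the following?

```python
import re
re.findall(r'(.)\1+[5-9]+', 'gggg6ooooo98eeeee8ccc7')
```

['g', 'o', 'e', 'c']

After group 1 captures some text, `\1` only succeeds where that same text appears again.
Walking the string: at [0:5] match 'gggg6', group 1 = 'g'; at [5:12] match 'ooooo98', group 1 = 'o'; at [12:18] match 'eeeee8', group 1 = 'e'; at [18:22] match 'ccc7', group 1 = 'c'.
`findall` collects group 1 from each match (4 total).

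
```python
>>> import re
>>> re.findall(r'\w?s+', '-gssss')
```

No capturing groups, so `findall` returns the 1 full match string.

['gssss']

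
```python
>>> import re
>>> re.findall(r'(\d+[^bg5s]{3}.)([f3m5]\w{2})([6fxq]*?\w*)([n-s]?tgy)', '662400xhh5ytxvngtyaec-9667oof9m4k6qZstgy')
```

With 4 capturing groups, `findall` returns a 4-tuple per match.

[('9667oof9', 'm4k', '6qZs', 'tgy')]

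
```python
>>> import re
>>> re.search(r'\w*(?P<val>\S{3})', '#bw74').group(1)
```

'#bw'

The match spans [0:3] → '#bw'.
Captured: group 1 = '#bw'.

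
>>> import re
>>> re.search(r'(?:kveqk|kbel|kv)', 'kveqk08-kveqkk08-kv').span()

Alternation tries branches left to right and keeps the first one that lets the overall match succeed at that position.
`search` walks the string left to right and returns the first match it finds.
The match spans [0:5] → 'kveqk'.

(0, 5)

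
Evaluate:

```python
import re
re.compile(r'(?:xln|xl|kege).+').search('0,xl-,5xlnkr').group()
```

'xl-,5xlnkr'

`search` walks the string left to right and returns the first match it finds.
The match spans [2:12] → 'xl-,5xlnkr'.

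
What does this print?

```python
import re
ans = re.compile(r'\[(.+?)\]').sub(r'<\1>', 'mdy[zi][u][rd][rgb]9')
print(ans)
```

mdy<zi><u><rd><rgb>9

A `+?`/`*?`/`{m,n}?` starts at its minimum and grows only as far as needed for what follows to match.
Matches: at [3:7] → '[zi]'; at [7:10] → '[u]'; at [10:14] → '[rd]'; at [14:19] → '[rgb]'.
Each match is replaced using the text its own group 1 captured.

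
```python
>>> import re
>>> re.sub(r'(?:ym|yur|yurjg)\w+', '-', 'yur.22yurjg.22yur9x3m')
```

'yur.22-.22-'

Matches: at [6:11] → 'yurjg'; at [14:21] → 'yur9x3m'.
Each match is replaced by '-'.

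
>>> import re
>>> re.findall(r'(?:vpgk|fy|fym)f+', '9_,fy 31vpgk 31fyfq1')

With no groups in the pattern, `findall` gives back each whole match — 1 here.

['fyf']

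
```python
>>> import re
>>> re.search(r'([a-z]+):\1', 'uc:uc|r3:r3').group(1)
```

The match spans [0:5] → 'uc:uc'.
Captured: group 1 = 'uc'.

'uc'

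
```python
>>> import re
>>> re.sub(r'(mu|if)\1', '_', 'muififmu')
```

`\1` is not a pattern — it's the concrete string captured by group 1, re-applied verbatim.
Matches: at [2:6] → 'ifif'.
Each match is replaced by '_'.

'mu_mu'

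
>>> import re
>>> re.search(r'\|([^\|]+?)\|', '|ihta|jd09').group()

'|ihta|'

`re.search` scans for the first position where the pattern succeeds.
The match spans [0:6] → '|ihta|'.
Captured: group 1 = 'ihta'.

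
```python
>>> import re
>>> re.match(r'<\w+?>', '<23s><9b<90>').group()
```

`re.match` only tries the pattern at the start of the string.
The match spans [0:5] → '<23s>'.

'<23s>'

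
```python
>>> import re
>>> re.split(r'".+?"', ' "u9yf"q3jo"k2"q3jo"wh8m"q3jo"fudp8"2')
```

[' ', 'q3jo', 'q3jo', 'q3jo', '2']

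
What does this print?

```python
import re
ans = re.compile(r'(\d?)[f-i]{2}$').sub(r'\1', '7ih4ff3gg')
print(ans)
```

Each match is replaced using the text its own group 1 captured.

7ih4ff3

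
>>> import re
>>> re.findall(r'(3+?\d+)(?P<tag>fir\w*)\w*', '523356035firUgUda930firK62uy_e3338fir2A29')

[('3356035', 'firUgUda930firK62uy_e3338fir2A29')]

The pattern matches one or more of a literal '3' (lazy), then one or more of a digit (captured); then the literal 'fir', then zero or more of a word character (captured as 'tag'); then zero or more of a word character.
Scanning left to right: at [2:41] match '3356035firUgUda930firK62uy_e3338fir2A29', groups = ('3356035', 'firUgUda930firK62uy_e3338fir2A29').
With 2 capturing groups, `findall` returns a 2-tuple per match.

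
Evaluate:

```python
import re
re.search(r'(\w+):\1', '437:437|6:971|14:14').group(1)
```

'437'

The match spans [0:7] → '437:437'.
Captured: group 1 = '437'.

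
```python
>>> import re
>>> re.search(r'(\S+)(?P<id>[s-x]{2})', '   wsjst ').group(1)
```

Pattern: one or more of a non-whitespace character (captured); then exactly 2 of a character in [s-x] (captured as 'id').
Unlike `match`, `search` isn't anchored — it looks for the pattern anywhere in the string.
The match spans [3:8] → 'wsjst'.
Captured: group 1 = 'wsj', group 2 = 'st'.

'wsj'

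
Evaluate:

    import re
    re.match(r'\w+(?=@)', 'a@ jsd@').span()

(0, 1)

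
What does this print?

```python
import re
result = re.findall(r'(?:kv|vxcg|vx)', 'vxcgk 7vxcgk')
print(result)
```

['vxcg', 'vxcg']

The regex engine tests alternatives in the order written; an earlier branch that matches wins even if a later one would match more.
Matches: at [0:4] → 'vxcg'; at [7:11] → 'vxcg'.
Since nothing is captured, `findall` lists the 2 matched substrings directly.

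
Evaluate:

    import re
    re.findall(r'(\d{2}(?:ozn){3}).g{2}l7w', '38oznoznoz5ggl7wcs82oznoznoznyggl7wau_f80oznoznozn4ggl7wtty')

This matches exactly 2 of a digit, then the literal 'ozn' repeated 3 times (captured); then any character; then exactly 2 of the literal 'g', then the literal 'l7w'.
Scanning left to right: at [18:35] match '82oznoznoznyggl7w', group 1 = '82oznoznozn'; at [39:56] match '80oznoznozn4ggl7w', group 1 = '80oznoznozn'.
With a single group, `findall` returns only what that group captured — 2 items.

['82oznoznozn', '80oznoznozn']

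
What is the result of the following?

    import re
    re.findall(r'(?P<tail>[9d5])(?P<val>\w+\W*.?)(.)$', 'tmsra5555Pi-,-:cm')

[('5', '555Pi-,-:c', 'm')]

Pattern: one of [9d5] (captured as 'tail'); then one or more of a word character, then zero or more of a non-word character, then optionally any character (captured as 'val'); then any character (captured); then anchored at the end.
Scanning left to right: at [5:17] match '5555Pi-,-:cm', groups = ('5', '555Pi-,-:c', 'm').
Multiple groups make `findall` return tuples — one 3-tuple for the one match.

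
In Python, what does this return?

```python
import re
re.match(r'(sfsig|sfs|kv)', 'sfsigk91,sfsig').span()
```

(0, 5)

Branches in `(...|...)` are attempted left-to-right; the first branch that allows the whole pattern to succeed is taken.
`re.match` won't scan ahead — the pattern has to work from the very first character.
The match spans [0:5] → 'sfsig'.
Captured: group 1 = 'sfsig'.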